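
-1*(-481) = 481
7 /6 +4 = 31 /6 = 5.17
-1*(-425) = 425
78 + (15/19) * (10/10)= 1497/19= 78.79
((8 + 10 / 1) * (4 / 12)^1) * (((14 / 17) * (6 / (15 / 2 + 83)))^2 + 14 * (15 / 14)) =852282954 / 9467929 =90.02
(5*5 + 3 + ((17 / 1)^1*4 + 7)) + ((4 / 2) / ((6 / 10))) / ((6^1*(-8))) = 7411 / 72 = 102.93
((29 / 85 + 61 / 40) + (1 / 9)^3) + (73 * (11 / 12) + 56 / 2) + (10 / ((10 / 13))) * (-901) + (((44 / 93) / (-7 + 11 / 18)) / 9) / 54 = -4105732472513 / 353448360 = -11616.22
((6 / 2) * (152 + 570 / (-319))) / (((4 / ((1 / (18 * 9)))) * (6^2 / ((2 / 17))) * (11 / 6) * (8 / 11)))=23959 / 14056416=0.00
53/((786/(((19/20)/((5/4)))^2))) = 19133/491250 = 0.04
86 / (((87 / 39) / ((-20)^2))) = 447200 / 29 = 15420.69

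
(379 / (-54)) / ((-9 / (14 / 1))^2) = -37142 / 2187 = -16.98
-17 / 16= -1.06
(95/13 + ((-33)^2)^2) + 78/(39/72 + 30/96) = 632148460/533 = 1186019.62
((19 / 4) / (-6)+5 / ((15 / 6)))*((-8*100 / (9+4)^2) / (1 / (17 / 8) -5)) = 49300 / 39039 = 1.26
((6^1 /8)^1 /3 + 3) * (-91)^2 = 26913.25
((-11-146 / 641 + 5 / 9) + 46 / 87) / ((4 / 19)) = -16121633 / 334602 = -48.18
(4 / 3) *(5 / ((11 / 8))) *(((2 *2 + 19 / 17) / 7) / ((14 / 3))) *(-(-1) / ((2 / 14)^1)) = 6960 / 1309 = 5.32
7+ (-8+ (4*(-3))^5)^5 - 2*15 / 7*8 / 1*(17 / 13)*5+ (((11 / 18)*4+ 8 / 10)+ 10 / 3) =-3907103081841409324912128862399 / 4095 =-954115526701198858342400200.00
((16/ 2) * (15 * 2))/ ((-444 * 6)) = -10/ 111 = -0.09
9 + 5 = 14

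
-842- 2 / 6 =-2527 / 3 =-842.33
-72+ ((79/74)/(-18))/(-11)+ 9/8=-2076763/29304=-70.87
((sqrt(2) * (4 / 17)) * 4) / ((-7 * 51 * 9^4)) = -16 * sqrt(2) / 39818709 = -0.00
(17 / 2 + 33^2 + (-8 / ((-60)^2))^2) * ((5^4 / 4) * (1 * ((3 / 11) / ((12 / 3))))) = 222243751 / 19008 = 11692.12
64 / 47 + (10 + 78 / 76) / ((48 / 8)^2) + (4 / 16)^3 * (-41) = 528443 / 514368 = 1.03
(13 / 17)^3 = 2197 / 4913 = 0.45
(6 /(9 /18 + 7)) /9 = 4 /45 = 0.09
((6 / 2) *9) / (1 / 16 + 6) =432 / 97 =4.45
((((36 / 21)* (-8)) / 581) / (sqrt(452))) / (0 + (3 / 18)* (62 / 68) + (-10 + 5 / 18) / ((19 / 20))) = 0.00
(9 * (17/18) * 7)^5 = 23863536599/32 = 745735518.72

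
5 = 5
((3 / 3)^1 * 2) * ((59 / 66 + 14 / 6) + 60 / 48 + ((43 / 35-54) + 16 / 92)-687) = -1470.24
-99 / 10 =-9.90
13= 13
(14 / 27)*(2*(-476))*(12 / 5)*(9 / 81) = -53312 / 405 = -131.63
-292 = -292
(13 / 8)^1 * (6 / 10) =39 / 40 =0.98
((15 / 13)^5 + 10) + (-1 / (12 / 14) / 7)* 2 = 13045622 / 1113879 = 11.71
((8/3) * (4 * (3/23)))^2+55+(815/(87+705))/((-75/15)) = 23768021/418968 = 56.73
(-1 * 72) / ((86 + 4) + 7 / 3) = -216 / 277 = -0.78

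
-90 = -90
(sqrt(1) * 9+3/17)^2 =24336/289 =84.21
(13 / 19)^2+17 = 6306 / 361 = 17.47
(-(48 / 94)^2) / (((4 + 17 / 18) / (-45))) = 466560 / 196601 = 2.37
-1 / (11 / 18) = -18 / 11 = -1.64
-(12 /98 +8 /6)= -214 /147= -1.46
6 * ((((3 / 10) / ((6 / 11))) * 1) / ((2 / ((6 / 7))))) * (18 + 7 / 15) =9141 / 350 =26.12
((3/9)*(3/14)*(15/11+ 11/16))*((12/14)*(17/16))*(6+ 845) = 15667761/137984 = 113.55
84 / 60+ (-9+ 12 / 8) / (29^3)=1.40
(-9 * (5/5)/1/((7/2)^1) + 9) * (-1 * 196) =-1260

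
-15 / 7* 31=-465 / 7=-66.43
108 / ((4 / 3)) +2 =83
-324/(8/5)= -405/2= -202.50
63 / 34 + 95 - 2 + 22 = 3973 / 34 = 116.85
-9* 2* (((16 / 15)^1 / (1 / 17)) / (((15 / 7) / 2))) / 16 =-476 / 25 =-19.04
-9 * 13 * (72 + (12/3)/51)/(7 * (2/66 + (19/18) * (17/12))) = -340632864/431375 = -789.64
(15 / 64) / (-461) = -15 / 29504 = -0.00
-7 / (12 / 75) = -175 / 4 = -43.75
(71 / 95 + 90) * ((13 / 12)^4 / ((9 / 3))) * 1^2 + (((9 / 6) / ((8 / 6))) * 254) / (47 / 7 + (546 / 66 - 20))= -15.34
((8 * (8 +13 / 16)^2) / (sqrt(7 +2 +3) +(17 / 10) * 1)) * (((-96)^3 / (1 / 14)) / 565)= 261642866688 / 102943 -307815137280 * sqrt(3) / 102943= -2637465.30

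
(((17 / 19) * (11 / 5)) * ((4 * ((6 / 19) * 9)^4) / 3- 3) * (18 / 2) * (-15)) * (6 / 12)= -55268600805 / 4952198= -11160.42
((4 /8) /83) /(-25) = -1 /4150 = -0.00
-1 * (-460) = 460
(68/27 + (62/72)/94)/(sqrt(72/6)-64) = -51322/1295649-25661 * sqrt(3)/20730384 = -0.04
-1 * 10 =-10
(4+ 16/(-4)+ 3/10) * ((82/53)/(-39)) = -41/3445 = -0.01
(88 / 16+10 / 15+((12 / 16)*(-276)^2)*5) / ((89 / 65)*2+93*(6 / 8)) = 222819610 / 56541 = 3940.85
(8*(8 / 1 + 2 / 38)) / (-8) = -153 / 19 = -8.05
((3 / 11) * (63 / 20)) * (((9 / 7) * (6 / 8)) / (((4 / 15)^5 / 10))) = 553584375 / 90112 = 6143.29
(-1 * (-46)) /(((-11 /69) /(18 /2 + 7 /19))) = -564972 /209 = -2703.22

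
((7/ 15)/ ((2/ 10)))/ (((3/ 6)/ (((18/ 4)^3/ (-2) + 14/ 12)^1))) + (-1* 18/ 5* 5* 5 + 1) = -21325/ 72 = -296.18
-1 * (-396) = 396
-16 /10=-8 /5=-1.60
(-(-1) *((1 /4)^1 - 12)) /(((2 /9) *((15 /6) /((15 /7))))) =-1269 /28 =-45.32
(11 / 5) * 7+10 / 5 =87 / 5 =17.40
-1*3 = -3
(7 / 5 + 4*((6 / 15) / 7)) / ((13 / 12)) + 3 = 2049 / 455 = 4.50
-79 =-79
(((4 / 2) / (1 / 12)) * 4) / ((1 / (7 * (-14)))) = -9408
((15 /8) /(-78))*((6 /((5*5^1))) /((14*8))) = -3 /58240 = -0.00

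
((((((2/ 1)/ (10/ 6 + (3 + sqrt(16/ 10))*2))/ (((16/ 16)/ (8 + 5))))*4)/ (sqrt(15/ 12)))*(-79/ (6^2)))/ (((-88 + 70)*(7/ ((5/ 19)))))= -41080*sqrt(2)/ 2821329 + 236210*sqrt(5)/ 8463987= 0.04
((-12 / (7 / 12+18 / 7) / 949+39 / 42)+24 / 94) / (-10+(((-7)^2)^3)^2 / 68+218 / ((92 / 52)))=152680456882 / 26339804188246132675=0.00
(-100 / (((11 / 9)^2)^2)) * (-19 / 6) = 2077650 / 14641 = 141.91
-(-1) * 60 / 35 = 12 / 7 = 1.71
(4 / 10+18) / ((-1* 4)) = -23 / 5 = -4.60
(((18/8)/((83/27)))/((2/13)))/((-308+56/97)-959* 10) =-23571/49036400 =-0.00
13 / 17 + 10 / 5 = 47 / 17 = 2.76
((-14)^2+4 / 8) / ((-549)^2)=131 / 200934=0.00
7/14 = 0.50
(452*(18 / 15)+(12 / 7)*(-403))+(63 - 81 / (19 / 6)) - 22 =-133.04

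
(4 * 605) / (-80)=-121 / 4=-30.25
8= 8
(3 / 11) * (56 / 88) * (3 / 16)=63 / 1936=0.03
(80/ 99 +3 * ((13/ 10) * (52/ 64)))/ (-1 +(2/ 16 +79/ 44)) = 62993/ 14580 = 4.32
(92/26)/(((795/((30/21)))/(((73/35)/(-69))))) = -292/1519245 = -0.00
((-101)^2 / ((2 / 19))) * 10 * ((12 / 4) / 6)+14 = 969123 / 2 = 484561.50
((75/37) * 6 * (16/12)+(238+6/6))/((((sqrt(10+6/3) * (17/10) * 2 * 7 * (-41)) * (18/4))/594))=-9.97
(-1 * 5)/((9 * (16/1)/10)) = -25/72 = -0.35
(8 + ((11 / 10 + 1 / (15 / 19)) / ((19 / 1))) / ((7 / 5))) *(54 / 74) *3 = 174285 / 9842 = 17.71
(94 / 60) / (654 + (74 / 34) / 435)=23171 / 9672734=0.00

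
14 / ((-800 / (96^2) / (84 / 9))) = -37632 / 25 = -1505.28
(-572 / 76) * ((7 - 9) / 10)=143 / 95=1.51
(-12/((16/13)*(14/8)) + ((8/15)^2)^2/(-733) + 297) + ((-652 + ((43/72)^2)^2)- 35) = -34079825485544597/86181096960000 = -395.44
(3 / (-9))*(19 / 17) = -19 / 51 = -0.37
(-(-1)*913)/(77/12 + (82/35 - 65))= -383460/23621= -16.23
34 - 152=-118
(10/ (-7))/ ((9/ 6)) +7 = 127/ 21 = 6.05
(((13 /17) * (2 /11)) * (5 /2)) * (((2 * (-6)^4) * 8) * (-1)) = -1347840 /187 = -7207.70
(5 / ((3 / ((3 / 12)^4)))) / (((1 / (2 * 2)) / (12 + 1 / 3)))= 185 / 576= 0.32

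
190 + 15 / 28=5335 / 28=190.54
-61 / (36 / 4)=-61 / 9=-6.78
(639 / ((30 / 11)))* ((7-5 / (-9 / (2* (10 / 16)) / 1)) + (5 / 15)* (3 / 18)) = 72633 / 40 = 1815.82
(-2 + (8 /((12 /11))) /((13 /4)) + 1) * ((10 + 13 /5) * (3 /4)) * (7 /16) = 5.19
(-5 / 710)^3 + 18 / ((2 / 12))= 309235103 / 2863288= 108.00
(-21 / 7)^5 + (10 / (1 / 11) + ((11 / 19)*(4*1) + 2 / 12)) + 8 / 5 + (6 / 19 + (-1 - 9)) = -79003 / 570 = -138.60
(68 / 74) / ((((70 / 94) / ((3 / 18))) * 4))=799 / 15540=0.05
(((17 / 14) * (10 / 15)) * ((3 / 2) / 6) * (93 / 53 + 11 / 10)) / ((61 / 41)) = 1054561 / 2715720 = 0.39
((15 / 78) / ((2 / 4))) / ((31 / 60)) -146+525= 153037 / 403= 379.74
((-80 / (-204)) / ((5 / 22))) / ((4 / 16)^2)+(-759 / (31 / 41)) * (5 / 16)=-7236977 / 25296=-286.09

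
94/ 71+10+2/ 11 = 8986/ 781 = 11.51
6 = 6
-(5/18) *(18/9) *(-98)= 490/9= 54.44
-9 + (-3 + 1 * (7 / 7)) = -11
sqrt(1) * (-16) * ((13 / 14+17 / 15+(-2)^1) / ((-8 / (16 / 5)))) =208 / 525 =0.40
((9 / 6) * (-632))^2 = 898704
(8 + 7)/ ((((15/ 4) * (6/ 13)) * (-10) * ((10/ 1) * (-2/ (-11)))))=-143/ 300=-0.48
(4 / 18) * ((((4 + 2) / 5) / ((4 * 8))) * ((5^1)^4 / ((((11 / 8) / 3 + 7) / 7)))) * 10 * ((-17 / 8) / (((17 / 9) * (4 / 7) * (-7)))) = 39375 / 2864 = 13.75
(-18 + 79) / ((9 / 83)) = 5063 / 9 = 562.56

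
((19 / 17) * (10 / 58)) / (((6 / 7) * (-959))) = -0.00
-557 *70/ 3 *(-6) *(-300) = -23394000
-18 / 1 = -18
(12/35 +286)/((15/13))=130286/525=248.16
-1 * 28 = -28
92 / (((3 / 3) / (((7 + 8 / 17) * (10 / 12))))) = 29210 / 51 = 572.75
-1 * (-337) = 337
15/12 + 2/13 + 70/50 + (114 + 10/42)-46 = 387889/5460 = 71.04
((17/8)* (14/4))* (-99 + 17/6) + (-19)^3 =-727127/96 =-7574.24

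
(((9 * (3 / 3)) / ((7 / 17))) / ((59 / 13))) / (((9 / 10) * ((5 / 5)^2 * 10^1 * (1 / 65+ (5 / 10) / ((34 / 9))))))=3.62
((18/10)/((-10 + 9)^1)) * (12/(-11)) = 108/55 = 1.96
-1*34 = -34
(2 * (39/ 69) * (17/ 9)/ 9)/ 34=13/ 1863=0.01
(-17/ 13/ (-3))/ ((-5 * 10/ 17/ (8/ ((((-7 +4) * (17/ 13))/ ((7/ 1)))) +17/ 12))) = 44591/ 23400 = 1.91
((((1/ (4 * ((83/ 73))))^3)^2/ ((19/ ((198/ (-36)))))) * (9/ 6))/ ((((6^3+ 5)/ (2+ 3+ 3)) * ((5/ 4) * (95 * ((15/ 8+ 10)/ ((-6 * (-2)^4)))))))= 14982088402611/ 123897242156822897750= 0.00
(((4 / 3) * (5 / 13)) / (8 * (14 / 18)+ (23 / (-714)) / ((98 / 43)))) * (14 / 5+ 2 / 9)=12688256 / 50823903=0.25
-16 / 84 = -4 / 21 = -0.19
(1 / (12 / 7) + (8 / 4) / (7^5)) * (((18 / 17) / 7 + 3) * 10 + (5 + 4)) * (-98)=-189100511 / 81634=-2316.44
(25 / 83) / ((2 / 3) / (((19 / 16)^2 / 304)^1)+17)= 1425 / 760363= 0.00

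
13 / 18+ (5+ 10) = 283 / 18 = 15.72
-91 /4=-22.75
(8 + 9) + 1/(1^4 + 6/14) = 177/10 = 17.70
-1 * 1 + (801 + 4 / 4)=801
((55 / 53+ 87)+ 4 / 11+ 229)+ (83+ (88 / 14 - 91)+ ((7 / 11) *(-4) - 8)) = 1245283 / 4081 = 305.14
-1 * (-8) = 8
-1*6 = -6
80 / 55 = 16 / 11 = 1.45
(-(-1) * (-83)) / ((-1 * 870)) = 83 / 870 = 0.10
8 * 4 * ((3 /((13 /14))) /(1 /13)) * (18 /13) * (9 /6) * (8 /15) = 96768 /65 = 1488.74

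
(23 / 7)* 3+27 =258 / 7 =36.86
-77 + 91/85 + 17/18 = -114727/1530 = -74.98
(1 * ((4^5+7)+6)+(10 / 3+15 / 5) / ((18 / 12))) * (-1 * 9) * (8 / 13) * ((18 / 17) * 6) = -8096544 / 221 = -36635.95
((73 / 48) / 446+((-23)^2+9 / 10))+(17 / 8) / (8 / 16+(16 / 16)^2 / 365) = 20982601787 / 39283680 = 534.13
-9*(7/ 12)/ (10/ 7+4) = -147/ 152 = -0.97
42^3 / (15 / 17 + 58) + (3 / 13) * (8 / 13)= 2339328 / 1859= 1258.38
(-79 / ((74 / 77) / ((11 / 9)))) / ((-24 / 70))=2341955 / 7992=293.04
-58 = -58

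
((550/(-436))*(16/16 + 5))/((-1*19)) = 825/2071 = 0.40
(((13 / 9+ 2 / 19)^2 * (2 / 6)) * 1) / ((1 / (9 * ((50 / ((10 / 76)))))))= 1404500 / 513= 2737.82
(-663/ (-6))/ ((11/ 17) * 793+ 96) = 3757/ 20710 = 0.18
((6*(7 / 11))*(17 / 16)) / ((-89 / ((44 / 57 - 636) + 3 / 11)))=47375923 / 1636888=28.94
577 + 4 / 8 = 1155 / 2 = 577.50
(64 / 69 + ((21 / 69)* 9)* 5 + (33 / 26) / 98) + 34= 8550817 / 175812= 48.64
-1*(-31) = 31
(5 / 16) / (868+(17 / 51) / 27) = 405 / 1124944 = 0.00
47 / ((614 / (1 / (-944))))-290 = -168088687 / 579616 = -290.00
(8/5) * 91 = 728/5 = 145.60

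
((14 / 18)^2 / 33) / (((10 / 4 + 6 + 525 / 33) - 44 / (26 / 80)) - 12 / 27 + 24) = -0.00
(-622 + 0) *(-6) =3732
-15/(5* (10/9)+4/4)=-135/59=-2.29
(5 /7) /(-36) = -5 /252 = -0.02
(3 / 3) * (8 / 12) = 0.67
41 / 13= 3.15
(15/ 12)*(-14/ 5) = -7/ 2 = -3.50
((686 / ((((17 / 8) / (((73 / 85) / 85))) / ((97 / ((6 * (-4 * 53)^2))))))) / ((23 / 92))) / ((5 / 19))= 92293754 / 5175231375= 0.02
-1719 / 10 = -171.90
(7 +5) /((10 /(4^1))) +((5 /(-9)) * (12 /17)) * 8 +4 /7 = 3988 /1785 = 2.23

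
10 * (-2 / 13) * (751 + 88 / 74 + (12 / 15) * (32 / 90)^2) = -1127307052 / 974025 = -1157.37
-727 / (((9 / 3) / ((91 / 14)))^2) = -122863 / 36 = -3412.86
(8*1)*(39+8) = 376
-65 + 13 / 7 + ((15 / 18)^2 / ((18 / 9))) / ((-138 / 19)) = -4395037 / 69552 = -63.19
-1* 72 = -72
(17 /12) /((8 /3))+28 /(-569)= 8777 /18208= 0.48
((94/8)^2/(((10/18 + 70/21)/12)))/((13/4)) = 59643/455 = 131.08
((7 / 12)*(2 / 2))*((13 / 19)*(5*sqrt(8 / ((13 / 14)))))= 35*sqrt(91) / 57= 5.86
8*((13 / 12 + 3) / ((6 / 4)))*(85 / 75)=3332 / 135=24.68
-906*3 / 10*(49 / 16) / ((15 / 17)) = -377349 / 400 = -943.37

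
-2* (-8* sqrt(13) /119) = 16* sqrt(13) /119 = 0.48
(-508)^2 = 258064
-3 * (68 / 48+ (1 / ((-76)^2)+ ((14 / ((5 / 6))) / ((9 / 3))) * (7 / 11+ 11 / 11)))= -10083617 / 317680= -31.74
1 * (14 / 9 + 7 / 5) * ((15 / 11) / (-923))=-0.00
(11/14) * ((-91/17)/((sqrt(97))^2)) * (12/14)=-429/11543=-0.04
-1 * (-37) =37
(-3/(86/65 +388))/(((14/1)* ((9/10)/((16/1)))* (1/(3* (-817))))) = 2124200/88571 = 23.98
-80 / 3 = -26.67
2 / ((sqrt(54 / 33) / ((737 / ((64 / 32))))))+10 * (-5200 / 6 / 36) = -6500 / 27+737 * sqrt(22) / 6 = 335.40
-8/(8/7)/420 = -1/60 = -0.02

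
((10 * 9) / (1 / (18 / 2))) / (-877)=-810 / 877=-0.92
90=90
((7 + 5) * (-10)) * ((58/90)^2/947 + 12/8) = -23018828/127845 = -180.05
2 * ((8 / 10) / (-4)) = -2 / 5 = -0.40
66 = 66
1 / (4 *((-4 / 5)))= -5 / 16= -0.31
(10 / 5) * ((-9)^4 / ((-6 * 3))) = -729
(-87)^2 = 7569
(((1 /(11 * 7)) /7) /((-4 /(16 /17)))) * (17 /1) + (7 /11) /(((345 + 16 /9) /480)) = 1469276 /1682219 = 0.87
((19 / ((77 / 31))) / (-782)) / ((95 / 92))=-62 / 6545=-0.01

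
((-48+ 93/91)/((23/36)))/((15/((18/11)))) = -184680/23023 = -8.02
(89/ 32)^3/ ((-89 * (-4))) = 7921/ 131072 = 0.06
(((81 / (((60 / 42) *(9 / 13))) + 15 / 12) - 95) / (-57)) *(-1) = -79 / 380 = -0.21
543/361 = 1.50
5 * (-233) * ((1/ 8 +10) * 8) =-94365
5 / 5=1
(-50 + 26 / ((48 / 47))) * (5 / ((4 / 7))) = -20615 / 96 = -214.74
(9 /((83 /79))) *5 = 3555 /83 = 42.83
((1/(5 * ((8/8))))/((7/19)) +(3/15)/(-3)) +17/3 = 6.14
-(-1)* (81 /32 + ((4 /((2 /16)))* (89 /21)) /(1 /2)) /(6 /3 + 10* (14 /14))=183973 /8064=22.81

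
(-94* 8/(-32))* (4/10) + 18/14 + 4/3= 1262/105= 12.02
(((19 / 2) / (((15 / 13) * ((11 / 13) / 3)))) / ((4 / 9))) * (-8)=-525.44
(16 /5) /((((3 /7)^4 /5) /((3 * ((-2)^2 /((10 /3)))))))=76832 /45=1707.38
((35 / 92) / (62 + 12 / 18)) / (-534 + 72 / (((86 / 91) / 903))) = 35 / 393553184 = 0.00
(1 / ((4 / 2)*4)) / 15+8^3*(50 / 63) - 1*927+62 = -1155779 / 2520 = -458.64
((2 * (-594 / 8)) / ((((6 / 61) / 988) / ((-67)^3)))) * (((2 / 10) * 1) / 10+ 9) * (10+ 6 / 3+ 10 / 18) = 2540381064259753 / 50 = 50807621285195.06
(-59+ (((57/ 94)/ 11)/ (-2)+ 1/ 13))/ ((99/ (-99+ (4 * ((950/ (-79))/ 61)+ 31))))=131339533717/ 3206461401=40.96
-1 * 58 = -58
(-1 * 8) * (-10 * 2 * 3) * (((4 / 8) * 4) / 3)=320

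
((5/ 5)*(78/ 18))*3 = 13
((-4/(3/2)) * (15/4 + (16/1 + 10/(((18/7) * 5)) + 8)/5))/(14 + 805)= -3134/110565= -0.03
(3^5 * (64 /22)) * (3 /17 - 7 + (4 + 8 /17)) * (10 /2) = -1555200 /187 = -8316.58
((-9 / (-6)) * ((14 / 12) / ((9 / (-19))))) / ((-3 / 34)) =2261 / 54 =41.87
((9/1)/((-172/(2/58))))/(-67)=9/334196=0.00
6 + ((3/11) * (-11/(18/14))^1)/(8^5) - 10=-393223/98304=-4.00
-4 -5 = -9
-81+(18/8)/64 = -20727/256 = -80.96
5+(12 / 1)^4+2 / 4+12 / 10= 207427 / 10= 20742.70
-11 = -11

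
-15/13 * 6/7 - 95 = -8735/91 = -95.99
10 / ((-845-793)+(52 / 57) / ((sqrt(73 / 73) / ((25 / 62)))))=-8835 / 1446848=-0.01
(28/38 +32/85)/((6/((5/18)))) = 899/17442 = 0.05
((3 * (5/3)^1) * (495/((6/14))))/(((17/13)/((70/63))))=4906.86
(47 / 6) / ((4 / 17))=799 / 24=33.29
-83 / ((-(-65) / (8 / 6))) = -332 / 195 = -1.70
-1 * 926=-926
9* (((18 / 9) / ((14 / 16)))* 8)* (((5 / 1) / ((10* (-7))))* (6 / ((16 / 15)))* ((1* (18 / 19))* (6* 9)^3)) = -9863910.29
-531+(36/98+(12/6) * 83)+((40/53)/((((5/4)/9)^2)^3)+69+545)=855322447587/8115625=105392.06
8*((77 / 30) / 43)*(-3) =-308 / 215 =-1.43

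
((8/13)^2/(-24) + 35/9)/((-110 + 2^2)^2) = 5891/17089956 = 0.00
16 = 16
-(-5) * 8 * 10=400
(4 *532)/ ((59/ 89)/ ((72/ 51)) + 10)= 239232/ 1177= 203.26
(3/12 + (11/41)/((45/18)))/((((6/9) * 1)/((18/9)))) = 1.07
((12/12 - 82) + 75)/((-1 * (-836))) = -3/418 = -0.01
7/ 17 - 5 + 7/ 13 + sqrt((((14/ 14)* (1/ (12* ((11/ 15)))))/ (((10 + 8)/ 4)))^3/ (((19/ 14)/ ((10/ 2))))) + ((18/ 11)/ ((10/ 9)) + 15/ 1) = 25* sqrt(1463)/ 124146 + 151001/ 12155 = 12.43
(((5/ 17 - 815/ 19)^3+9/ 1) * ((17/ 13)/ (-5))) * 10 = 5209964183194/ 25769263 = 202177.46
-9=-9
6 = 6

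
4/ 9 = 0.44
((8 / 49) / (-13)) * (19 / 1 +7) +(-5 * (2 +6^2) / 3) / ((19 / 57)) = -9326 / 49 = -190.33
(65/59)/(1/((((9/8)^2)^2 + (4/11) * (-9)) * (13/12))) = -21205275/10633216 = -1.99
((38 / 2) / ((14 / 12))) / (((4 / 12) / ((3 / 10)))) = 513 / 35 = 14.66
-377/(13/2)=-58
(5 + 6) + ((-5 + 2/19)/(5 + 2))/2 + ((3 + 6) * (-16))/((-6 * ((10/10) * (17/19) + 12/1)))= 116483/9310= 12.51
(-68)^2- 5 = 4619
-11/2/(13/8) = -44/13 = -3.38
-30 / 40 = -3 / 4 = -0.75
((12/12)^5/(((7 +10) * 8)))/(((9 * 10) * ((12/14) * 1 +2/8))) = 7/94860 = 0.00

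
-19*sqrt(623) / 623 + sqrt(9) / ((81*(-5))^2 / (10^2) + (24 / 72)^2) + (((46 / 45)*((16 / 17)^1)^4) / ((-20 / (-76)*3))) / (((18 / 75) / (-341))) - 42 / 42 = -577109080220881 / 399505414653 - 19*sqrt(623) / 623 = -1445.32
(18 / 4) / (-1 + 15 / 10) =9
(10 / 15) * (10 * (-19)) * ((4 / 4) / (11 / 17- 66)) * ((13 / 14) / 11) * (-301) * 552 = -332224880 / 12221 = -27184.75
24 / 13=1.85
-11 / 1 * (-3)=33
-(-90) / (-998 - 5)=-90 / 1003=-0.09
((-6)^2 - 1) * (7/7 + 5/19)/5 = 168/19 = 8.84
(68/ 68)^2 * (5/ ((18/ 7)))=35/ 18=1.94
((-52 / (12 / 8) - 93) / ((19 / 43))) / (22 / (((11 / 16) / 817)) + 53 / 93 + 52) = -510539 / 46289339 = -0.01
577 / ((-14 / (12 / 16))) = -1731 / 56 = -30.91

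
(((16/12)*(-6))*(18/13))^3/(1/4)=-5436.48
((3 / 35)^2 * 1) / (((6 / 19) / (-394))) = -11229 / 1225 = -9.17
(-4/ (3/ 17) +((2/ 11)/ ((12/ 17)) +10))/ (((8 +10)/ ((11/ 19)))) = -91/ 228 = -0.40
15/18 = 5/6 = 0.83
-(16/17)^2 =-256/289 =-0.89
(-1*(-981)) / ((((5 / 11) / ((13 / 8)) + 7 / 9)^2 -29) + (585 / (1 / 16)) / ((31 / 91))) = 0.04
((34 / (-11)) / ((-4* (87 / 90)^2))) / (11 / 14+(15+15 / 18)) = 0.05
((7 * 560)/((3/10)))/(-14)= -2800/3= -933.33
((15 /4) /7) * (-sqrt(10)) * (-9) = 135 * sqrt(10) /28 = 15.25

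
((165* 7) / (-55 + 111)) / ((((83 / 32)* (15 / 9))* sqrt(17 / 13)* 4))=99* sqrt(221) / 1411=1.04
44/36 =11/9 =1.22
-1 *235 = -235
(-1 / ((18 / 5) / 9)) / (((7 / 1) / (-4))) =10 / 7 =1.43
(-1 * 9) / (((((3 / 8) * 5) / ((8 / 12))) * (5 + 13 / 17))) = -0.56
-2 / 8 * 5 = -5 / 4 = -1.25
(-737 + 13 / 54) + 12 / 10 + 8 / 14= -1389127 / 1890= -734.99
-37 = -37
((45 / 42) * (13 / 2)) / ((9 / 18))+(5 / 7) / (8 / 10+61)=8615 / 618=13.94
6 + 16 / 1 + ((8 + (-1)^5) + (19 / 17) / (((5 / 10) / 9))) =835 / 17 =49.12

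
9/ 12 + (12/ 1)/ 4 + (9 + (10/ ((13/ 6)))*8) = 2583/ 52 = 49.67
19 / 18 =1.06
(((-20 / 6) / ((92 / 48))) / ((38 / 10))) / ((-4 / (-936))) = -46800 / 437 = -107.09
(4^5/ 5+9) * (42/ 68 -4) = -24587/ 34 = -723.15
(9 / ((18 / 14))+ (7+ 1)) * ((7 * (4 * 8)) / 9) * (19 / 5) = 4256 / 3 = 1418.67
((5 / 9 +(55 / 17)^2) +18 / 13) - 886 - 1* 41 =-30925123 / 33813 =-914.59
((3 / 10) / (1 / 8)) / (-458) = -0.01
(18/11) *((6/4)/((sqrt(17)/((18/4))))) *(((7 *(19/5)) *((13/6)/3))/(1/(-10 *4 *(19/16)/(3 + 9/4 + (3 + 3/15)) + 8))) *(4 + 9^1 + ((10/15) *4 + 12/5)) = 65201787 *sqrt(17)/121550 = 2211.71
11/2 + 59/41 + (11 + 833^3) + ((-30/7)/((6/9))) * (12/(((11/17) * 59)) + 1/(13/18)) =2799206584129335/4842838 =578009544.02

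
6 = 6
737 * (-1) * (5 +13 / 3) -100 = -20936 / 3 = -6978.67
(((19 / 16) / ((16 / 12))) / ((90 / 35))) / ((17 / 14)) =931 / 3264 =0.29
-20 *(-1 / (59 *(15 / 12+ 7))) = 80 / 1947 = 0.04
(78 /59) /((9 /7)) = 182 /177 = 1.03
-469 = -469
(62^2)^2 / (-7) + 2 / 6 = -44329001 / 21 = -2110904.81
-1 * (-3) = 3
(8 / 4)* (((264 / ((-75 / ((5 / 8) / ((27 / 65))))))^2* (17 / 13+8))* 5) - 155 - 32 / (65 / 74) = 114645503 / 47385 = 2419.45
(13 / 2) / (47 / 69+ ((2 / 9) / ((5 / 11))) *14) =13455 / 15578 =0.86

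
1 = 1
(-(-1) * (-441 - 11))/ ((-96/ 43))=202.46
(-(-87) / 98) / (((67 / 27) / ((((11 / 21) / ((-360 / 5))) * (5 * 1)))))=-4785 / 367696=-0.01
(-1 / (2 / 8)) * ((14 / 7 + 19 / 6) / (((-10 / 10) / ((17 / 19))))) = 1054 / 57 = 18.49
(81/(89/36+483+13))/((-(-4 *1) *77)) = 0.00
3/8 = 0.38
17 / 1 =17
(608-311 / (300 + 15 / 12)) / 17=731396 / 20485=35.70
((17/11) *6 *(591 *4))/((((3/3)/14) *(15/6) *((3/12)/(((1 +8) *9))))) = 2187513216/55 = 39772967.56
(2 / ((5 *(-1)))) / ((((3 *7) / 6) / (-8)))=32 / 35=0.91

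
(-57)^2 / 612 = 361 / 68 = 5.31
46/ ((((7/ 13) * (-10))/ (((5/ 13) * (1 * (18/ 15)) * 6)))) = -828/ 35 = -23.66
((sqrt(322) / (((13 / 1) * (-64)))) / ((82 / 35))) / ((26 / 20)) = -175 * sqrt(322) / 443456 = -0.01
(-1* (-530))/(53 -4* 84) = -530/283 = -1.87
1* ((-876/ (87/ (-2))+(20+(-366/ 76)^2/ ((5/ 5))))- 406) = -14349659/ 41876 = -342.67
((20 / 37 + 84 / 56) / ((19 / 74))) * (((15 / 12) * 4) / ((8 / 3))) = 2265 / 152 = 14.90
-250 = -250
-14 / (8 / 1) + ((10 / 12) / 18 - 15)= -451 / 27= -16.70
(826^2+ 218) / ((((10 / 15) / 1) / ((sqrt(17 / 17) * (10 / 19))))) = 538811.05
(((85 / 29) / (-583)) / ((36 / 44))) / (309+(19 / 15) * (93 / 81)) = -0.00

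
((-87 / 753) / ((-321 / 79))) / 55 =2291 / 4431405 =0.00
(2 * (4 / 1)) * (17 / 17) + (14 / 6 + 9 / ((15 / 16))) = 299 / 15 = 19.93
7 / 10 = 0.70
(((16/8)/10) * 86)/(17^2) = 86/1445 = 0.06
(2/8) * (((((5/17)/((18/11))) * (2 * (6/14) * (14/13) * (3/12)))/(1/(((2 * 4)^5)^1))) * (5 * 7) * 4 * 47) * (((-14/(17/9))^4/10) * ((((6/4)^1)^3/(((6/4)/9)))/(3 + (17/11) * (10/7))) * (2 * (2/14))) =5548264606965104640/7401714541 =749591810.96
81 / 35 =2.31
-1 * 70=-70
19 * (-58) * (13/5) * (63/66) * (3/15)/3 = -50141/275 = -182.33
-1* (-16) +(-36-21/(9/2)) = -74/3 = -24.67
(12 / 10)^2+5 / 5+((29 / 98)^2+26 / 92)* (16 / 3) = 4.41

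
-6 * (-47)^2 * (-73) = 967542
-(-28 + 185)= -157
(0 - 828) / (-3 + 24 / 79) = 21804 / 71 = 307.10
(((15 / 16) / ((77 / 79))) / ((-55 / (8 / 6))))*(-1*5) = 0.12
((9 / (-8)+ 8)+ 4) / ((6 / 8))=29 / 2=14.50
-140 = -140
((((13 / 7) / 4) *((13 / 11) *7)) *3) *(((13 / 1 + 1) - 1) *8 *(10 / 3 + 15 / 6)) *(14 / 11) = 1076530 / 121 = 8896.94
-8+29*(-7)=-211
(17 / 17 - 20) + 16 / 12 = -53 / 3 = -17.67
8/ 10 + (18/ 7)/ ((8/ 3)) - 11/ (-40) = 571/ 280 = 2.04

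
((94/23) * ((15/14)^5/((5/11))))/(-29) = -78519375/179364304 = -0.44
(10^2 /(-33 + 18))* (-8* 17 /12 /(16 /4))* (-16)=-2720 /9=-302.22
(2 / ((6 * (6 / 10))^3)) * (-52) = -1625 / 729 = -2.23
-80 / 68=-20 / 17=-1.18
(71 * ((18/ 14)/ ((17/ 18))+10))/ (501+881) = 47996/ 82229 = 0.58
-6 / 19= -0.32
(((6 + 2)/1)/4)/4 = 1/2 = 0.50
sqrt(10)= 3.16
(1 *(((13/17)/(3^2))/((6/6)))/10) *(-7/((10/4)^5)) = -1456/2390625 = -0.00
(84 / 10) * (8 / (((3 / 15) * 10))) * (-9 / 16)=-189 / 10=-18.90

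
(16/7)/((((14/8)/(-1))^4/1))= 4096/16807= 0.24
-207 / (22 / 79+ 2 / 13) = -70863 / 148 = -478.80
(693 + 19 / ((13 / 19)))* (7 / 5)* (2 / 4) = 504.54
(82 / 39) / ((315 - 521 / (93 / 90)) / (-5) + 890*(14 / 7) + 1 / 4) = 10168 / 8792277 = 0.00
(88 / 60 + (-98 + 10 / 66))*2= -192.76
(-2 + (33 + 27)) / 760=0.08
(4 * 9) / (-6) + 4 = -2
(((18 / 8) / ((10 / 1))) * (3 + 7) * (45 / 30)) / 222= 9 / 592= 0.02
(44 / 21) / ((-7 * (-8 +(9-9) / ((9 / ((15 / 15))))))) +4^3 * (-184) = -11775.96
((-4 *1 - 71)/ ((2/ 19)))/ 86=-1425/ 172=-8.28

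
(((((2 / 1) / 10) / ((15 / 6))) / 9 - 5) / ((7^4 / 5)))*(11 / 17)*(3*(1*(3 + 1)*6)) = -98824 / 204085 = -0.48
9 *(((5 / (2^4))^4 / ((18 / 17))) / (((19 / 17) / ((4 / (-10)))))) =-36125 / 1245184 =-0.03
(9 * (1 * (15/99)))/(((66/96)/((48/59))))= 11520/7139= 1.61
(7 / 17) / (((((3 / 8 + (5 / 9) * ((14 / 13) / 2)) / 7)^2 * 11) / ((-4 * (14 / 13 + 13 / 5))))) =-22098375936 / 372280535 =-59.36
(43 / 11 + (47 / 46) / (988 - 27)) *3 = 5704125 / 486266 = 11.73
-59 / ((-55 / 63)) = 3717 / 55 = 67.58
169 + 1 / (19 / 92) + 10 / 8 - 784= -46277 / 76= -608.91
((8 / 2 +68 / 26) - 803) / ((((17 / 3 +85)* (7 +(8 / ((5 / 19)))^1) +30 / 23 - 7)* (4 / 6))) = -10715355 / 30365582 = -0.35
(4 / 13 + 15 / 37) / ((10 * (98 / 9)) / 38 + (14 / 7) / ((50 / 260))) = 293265 / 5455502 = 0.05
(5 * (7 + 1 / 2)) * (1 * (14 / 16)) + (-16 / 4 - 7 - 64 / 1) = -675 / 16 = -42.19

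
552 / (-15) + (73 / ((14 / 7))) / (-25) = -38.26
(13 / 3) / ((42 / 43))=559 / 126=4.44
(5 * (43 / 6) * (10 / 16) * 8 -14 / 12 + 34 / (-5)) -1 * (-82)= 1266 / 5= 253.20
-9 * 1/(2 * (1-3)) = 9/4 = 2.25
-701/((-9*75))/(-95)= -0.01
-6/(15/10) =-4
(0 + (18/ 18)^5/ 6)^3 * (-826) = -3.82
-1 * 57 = -57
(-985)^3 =-955671625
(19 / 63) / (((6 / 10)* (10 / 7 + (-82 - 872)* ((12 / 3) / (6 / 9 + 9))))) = -2755 / 2155842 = -0.00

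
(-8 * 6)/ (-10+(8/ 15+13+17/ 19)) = -6840/ 631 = -10.84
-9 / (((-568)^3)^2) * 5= -45 / 33580720828186624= -0.00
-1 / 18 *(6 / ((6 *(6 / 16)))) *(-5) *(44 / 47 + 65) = 20660 / 423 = 48.84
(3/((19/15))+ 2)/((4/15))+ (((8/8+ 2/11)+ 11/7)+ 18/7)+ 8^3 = 3123249/5852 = 533.71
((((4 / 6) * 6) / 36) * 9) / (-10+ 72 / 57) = -0.11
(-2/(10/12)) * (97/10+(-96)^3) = 53083578/25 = 2123343.12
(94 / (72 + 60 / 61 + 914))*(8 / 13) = 22936 / 391339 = 0.06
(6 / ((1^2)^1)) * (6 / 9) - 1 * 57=-53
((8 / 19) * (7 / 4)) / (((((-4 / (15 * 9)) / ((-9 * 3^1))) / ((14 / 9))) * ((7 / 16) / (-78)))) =-3538080 / 19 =-186214.74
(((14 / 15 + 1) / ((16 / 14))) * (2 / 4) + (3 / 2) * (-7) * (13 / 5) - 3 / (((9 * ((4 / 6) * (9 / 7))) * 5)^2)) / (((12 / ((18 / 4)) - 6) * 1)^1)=2571541 / 324000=7.94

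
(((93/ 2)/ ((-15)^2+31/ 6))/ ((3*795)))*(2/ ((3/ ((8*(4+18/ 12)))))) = 2728/ 1097895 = 0.00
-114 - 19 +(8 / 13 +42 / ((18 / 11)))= -4162 / 39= -106.72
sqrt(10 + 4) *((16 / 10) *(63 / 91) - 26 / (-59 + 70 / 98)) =20603 *sqrt(14) / 13260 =5.81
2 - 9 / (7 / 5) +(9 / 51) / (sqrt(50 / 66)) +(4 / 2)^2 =-3 / 7 +3 * sqrt(33) / 85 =-0.23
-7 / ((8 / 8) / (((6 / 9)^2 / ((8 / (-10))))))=3.89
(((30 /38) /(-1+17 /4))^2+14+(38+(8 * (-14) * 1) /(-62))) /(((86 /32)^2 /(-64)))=-1669113643008 /3496974871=-477.30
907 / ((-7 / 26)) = -23582 / 7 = -3368.86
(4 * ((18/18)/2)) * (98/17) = 196/17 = 11.53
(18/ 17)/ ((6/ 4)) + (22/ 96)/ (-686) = 394949/ 559776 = 0.71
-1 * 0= 0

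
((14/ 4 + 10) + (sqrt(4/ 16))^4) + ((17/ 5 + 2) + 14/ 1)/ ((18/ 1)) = 10541/ 720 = 14.64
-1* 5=-5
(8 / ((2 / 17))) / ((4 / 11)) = 187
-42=-42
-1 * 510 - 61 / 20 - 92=-12101 / 20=-605.05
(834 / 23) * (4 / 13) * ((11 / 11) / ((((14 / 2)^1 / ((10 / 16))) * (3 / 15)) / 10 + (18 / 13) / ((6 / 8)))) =104250 / 19343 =5.39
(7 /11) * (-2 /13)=-14 /143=-0.10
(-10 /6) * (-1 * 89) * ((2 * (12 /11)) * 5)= 17800 /11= 1618.18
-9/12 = -3/4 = -0.75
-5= -5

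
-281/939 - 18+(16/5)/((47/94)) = -55867/4695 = -11.90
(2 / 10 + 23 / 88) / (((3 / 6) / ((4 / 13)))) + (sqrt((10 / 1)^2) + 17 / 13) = 8288 / 715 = 11.59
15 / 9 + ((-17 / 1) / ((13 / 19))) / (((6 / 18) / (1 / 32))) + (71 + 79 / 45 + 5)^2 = 5092530191 / 842400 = 6045.26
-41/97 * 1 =-41/97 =-0.42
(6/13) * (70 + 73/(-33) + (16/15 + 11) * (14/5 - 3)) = 30.17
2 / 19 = 0.11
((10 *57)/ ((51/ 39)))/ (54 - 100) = -3705/ 391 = -9.48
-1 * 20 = -20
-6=-6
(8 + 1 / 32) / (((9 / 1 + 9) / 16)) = 257 / 36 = 7.14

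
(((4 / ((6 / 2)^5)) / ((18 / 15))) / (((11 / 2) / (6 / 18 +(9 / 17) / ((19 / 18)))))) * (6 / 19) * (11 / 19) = 32360 / 85003587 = 0.00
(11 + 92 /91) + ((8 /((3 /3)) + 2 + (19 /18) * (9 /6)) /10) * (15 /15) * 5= 38881 /2184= 17.80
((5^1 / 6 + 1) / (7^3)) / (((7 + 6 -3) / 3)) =11 / 6860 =0.00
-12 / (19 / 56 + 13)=-224 / 249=-0.90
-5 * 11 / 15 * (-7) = 77 / 3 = 25.67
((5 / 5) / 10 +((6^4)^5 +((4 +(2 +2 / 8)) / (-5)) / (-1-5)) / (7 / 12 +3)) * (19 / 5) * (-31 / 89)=-129208639271825591866 / 95675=-1350495315096165.06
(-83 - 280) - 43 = -406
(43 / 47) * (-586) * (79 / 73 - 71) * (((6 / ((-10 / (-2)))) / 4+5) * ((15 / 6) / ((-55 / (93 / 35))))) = -14407309272 / 600425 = -23995.19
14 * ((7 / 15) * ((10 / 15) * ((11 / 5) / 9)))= 2156 / 2025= 1.06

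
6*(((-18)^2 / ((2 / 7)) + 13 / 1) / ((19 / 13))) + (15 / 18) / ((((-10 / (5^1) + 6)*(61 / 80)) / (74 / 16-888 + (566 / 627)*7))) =2051157871 / 458964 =4469.10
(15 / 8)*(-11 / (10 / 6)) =-12.38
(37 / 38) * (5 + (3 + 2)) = 185 / 19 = 9.74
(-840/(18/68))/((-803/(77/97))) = 3.14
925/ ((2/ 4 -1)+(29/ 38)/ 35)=-1934.36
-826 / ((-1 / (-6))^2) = -29736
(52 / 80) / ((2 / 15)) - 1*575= -570.12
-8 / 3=-2.67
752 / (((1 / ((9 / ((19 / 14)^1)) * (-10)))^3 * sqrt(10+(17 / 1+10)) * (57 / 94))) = -59459439.23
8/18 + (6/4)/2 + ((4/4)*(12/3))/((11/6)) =1337/396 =3.38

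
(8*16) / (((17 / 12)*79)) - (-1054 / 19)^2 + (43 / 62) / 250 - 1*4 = -23146826404611 / 7514756500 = -3080.18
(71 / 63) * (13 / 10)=923 / 630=1.47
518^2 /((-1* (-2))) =134162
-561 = -561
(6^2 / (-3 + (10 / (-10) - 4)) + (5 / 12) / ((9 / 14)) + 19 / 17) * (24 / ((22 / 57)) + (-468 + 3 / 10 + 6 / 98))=182846221 / 164934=1108.60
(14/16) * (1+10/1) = 77/8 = 9.62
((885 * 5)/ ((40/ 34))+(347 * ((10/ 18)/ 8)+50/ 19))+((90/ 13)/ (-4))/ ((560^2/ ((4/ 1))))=264072425261/ 69713280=3787.98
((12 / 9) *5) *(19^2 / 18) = 3610 / 27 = 133.70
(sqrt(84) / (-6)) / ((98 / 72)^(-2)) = -2401 * sqrt(21) / 3888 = -2.83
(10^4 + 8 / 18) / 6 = 45002 / 27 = 1666.74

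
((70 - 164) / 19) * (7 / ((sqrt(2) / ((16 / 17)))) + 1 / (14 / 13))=-5264 * sqrt(2) / 323 - 611 / 133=-27.64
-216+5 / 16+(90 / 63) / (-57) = -1377109 / 6384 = -215.71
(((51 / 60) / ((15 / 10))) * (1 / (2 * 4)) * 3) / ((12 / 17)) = 289 / 960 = 0.30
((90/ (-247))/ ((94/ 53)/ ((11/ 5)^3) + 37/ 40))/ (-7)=84651600/ 1775159113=0.05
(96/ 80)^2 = 36/ 25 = 1.44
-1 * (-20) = 20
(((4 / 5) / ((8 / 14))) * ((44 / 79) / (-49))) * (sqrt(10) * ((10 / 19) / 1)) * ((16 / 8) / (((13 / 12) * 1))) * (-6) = 12672 * sqrt(10) / 136591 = 0.29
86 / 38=43 / 19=2.26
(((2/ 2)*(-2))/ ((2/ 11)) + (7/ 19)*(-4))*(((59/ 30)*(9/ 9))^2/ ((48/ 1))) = -274999/ 273600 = -1.01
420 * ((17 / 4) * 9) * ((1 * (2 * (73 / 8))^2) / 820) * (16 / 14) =2446011 / 328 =7457.35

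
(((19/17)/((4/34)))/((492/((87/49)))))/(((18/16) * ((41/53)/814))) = 23771242/741321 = 32.07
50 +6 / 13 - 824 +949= 2281 / 13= 175.46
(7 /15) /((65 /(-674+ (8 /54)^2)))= -687862 /142155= -4.84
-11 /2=-5.50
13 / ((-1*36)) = -13 / 36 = -0.36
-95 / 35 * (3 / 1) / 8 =-57 / 56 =-1.02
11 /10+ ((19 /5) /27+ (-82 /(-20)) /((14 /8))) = 6773 /1890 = 3.58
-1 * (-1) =1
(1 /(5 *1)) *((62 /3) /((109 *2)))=31 /1635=0.02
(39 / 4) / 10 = 39 / 40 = 0.98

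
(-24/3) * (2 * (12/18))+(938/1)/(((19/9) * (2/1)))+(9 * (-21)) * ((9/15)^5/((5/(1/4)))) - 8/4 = 743694661/3562500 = 208.76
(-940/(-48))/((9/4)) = 235/27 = 8.70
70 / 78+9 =9.90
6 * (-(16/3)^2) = -512/3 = -170.67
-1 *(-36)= 36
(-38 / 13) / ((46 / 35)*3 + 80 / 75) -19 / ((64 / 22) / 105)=-75093795 / 109408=-686.36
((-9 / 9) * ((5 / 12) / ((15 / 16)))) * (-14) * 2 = 112 / 9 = 12.44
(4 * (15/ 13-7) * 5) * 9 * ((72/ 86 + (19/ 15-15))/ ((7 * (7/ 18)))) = 4985.15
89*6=534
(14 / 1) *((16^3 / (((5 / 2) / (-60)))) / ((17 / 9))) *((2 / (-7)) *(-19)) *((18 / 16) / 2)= -37822464 / 17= -2224850.82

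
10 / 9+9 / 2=101 / 18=5.61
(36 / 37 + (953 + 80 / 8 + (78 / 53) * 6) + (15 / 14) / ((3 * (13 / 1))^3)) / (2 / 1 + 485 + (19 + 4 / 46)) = 12145936693817 / 6318750044880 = 1.92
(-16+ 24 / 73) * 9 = -10296 / 73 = -141.04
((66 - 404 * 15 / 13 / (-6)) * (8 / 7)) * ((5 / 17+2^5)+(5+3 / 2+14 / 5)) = 52834512 / 7735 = 6830.58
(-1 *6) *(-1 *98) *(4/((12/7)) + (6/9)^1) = 1764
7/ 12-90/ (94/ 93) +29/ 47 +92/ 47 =-48439/ 564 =-85.88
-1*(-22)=22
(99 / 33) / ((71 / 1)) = 0.04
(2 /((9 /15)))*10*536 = 53600 /3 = 17866.67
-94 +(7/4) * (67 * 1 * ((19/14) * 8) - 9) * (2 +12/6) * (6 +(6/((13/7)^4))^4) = 20232330020783591981264/665416609183179841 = 30405.51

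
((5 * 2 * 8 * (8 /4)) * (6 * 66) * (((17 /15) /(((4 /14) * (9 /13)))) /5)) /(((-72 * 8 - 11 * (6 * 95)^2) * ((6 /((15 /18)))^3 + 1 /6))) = -13613600 /250267830759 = -0.00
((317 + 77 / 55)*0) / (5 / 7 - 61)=0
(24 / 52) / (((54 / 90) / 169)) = 130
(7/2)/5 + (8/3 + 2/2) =131/30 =4.37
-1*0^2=0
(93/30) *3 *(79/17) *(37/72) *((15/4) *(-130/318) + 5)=4440037/57664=77.00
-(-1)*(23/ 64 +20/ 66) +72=153463/ 2112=72.66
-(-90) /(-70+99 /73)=-6570 /5011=-1.31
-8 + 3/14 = -7.79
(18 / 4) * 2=9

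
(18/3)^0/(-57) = -1/57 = -0.02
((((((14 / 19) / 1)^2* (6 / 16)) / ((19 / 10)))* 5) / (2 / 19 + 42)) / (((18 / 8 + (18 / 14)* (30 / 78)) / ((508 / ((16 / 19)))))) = 566293 / 202464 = 2.80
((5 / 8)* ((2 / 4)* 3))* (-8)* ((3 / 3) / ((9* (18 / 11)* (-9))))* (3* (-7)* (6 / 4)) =-385 / 216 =-1.78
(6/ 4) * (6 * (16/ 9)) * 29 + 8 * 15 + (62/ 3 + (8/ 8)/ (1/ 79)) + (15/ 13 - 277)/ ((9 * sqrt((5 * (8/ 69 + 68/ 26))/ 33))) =2051/ 3 - 1793 * sqrt(32890)/ 6825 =636.02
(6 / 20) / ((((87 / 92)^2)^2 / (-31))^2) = 450.81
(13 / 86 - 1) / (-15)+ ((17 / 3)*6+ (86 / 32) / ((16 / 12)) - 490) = -18738139 / 41280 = -453.93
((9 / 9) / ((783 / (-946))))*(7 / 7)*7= -6622 / 783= -8.46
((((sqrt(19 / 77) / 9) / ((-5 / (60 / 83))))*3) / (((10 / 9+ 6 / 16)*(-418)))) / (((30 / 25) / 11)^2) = 100*sqrt(1463) / 1181173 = 0.00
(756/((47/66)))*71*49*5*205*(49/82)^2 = 2604907686150/1927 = 1351794336.35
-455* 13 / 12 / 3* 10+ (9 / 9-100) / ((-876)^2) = -1260841499 / 767376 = -1643.06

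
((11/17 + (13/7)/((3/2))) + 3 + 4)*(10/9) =31720/3213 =9.87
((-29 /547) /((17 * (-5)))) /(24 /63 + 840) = 609 /820543760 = 0.00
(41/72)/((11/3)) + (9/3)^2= 2417/264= 9.16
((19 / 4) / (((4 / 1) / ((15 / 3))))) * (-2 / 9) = -95 / 72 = -1.32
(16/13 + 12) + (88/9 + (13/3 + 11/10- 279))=-250.56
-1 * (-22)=22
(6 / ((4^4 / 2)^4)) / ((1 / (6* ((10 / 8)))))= 45 / 268435456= 0.00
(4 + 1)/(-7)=-5/7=-0.71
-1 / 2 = -0.50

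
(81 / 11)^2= 6561 / 121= 54.22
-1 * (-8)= 8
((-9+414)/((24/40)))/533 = 675/533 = 1.27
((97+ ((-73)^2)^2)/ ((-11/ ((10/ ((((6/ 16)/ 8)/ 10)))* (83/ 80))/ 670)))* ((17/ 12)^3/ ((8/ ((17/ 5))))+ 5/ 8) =-50030451141276445/ 7128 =-7018862393557.30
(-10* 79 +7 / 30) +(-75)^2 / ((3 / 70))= 3913807 / 30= 130460.23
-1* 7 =-7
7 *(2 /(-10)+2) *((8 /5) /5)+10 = 1754 /125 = 14.03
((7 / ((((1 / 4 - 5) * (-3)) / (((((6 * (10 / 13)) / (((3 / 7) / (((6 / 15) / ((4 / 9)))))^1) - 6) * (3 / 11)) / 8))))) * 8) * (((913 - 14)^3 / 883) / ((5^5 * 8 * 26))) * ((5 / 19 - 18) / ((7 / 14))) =-41135639926584 / 1851813803125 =-22.21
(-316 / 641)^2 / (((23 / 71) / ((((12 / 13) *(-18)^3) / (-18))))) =27565049088 / 122853419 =224.37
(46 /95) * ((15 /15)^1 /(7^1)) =46 /665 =0.07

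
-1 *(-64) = 64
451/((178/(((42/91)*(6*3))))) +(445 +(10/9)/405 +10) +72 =462256111/843453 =548.05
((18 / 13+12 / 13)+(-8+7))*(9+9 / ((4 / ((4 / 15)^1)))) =816 / 65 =12.55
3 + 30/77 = 3.39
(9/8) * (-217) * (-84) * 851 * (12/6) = 34902063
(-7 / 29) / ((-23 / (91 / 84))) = 91 / 8004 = 0.01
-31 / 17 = -1.82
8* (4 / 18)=16 / 9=1.78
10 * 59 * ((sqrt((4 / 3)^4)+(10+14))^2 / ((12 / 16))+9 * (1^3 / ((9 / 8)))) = 128171600 / 243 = 527455.14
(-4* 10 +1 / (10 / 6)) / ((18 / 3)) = -197 / 30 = -6.57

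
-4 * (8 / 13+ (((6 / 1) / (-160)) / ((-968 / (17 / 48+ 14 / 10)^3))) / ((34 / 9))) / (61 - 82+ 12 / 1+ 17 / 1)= -10785574199993 / 35049963520000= -0.31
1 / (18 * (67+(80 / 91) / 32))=91 / 109791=0.00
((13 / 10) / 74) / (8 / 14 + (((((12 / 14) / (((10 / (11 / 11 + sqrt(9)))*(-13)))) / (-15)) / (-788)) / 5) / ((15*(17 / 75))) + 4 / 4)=0.01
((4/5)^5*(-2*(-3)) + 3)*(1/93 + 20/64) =2488213/1550000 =1.61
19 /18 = 1.06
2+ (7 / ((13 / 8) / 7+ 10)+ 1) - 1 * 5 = -754 / 573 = -1.32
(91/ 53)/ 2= 91/ 106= 0.86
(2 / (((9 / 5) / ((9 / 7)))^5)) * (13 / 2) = 40625 / 16807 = 2.42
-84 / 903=-4 / 43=-0.09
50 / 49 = 1.02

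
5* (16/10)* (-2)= -16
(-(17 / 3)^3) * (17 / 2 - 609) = 5900513 / 54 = 109268.76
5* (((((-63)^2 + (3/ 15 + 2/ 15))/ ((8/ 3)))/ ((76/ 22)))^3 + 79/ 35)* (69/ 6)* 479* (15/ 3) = 67704255966337969765/ 6145664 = 11016589251598.85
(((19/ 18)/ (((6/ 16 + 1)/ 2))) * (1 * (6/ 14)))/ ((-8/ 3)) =-19/ 77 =-0.25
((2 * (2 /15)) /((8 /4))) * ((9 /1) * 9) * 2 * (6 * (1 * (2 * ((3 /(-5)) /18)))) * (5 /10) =-108 /25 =-4.32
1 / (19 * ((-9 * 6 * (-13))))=1 / 13338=0.00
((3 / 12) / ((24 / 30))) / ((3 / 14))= 35 / 24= 1.46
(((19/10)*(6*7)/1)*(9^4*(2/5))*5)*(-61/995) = -319376358/4975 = -64196.25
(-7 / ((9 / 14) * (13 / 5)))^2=240100 / 13689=17.54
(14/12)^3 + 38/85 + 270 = 4994563/18360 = 272.04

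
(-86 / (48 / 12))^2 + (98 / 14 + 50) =2077 / 4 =519.25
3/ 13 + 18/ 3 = 81/ 13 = 6.23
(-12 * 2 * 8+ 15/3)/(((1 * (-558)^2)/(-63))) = 0.04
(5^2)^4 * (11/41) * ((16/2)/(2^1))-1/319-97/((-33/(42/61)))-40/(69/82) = 23074652205289/55049511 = 419161.80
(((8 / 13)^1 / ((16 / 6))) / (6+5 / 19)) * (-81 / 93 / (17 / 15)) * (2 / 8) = -23085 / 3261076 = -0.01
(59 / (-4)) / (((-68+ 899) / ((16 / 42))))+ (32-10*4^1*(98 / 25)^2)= -1271005982 / 2181375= -582.66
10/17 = 0.59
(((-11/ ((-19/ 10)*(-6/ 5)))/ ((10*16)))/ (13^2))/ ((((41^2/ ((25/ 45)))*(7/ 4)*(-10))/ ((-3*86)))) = -2365/ 2720436264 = -0.00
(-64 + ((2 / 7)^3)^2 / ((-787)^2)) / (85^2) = -932712236544 / 105294467330045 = -0.01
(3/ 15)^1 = 1/ 5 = 0.20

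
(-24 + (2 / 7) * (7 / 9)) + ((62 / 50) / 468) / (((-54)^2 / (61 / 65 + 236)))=-52729550569 / 2217618000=-23.78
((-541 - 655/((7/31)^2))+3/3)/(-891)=655915/43659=15.02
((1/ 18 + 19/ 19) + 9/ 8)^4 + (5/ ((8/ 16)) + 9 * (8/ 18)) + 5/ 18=991272145/ 26873856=36.89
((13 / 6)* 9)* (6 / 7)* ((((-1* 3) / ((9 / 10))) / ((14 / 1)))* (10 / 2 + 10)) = -2925 / 49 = -59.69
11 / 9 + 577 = 5204 / 9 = 578.22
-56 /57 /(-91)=8 /741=0.01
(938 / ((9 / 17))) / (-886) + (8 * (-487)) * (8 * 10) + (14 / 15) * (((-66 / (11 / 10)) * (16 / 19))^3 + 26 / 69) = -452938447302979 / 1048295265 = -432071.44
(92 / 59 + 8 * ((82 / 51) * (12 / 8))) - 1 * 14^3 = -2731316 / 1003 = -2723.15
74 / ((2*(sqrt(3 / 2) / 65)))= 2405*sqrt(6) / 3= 1963.67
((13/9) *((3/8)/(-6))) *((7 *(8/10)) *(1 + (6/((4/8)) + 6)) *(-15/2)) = 1729/24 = 72.04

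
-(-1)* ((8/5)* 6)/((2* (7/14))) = 48/5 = 9.60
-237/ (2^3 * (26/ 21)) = -4977/ 208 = -23.93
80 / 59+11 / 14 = 1769 / 826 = 2.14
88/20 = 22/5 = 4.40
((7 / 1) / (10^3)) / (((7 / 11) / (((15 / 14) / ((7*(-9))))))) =-0.00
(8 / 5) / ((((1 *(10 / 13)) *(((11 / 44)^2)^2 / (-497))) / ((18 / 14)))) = -340254.72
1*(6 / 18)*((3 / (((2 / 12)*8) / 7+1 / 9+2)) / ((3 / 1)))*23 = 483 / 145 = 3.33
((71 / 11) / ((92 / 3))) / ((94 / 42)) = 4473 / 47564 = 0.09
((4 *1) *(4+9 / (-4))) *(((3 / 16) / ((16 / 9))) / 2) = 0.37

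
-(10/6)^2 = -25/9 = -2.78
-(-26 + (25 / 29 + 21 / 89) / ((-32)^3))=1099466121 / 42287104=26.00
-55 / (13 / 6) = -330 / 13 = -25.38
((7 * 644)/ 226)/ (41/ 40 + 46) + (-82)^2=1429296532/ 212553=6724.42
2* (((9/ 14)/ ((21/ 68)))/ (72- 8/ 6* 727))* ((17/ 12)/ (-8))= 867/ 1055264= 0.00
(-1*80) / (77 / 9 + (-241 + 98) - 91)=720 / 2029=0.35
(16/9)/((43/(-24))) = -128/129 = -0.99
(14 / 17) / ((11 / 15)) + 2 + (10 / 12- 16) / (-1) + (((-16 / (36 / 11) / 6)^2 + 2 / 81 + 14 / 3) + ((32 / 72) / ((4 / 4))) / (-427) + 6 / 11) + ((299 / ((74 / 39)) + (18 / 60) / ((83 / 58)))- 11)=170.98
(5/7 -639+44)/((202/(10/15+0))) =-4160/2121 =-1.96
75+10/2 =80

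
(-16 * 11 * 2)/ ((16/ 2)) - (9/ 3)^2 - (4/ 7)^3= -18243/ 343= -53.19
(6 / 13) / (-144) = -1 / 312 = -0.00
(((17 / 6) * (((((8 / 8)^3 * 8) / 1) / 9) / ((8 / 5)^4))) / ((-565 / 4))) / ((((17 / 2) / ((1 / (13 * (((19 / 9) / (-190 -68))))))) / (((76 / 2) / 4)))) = 0.03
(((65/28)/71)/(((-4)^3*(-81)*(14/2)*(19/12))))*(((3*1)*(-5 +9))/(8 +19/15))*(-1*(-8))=325/55128234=0.00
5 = 5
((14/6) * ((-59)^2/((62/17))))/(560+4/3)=414239/104408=3.97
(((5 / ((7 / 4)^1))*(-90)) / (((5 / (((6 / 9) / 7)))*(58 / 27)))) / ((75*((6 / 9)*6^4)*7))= -1 / 198940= -0.00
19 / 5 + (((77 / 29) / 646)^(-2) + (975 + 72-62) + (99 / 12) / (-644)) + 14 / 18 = 60183.82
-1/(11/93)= -93/11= -8.45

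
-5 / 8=-0.62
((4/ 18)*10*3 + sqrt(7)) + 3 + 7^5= sqrt(7) + 50450/ 3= 16819.31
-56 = -56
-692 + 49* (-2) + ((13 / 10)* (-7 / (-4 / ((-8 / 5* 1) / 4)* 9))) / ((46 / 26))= -16354183 / 20700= -790.06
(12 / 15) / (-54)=-2 / 135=-0.01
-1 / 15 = -0.07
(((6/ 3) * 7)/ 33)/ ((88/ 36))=21/ 121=0.17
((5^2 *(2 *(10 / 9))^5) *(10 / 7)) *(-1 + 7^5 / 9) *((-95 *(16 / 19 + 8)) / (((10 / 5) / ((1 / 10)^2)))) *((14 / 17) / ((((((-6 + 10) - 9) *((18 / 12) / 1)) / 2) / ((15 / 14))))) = 10750720000000 / 3011499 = 3569889.95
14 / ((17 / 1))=14 / 17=0.82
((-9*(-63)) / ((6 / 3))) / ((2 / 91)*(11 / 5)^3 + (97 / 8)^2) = 68796000 / 35732581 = 1.93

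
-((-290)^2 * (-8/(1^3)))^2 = -452659840000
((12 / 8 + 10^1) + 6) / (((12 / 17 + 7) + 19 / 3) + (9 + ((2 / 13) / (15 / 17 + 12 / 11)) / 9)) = 25687935 / 33831566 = 0.76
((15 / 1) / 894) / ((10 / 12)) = 3 / 149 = 0.02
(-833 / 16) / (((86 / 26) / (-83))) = 898807 / 688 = 1306.41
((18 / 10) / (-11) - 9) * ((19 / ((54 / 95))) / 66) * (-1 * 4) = 20216 / 1089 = 18.56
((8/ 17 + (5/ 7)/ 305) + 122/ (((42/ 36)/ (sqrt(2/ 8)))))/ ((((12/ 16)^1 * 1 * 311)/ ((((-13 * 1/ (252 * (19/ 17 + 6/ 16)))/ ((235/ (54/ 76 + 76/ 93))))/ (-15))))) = 4300778612/ 1269409570558353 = 0.00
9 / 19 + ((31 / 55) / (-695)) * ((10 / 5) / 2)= 343436 / 726275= 0.47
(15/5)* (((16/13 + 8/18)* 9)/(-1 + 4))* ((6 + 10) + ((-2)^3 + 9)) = 3332/13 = 256.31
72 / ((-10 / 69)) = -2484 / 5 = -496.80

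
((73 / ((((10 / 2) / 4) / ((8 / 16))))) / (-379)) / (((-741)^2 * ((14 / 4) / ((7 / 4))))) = -73 / 1040508495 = -0.00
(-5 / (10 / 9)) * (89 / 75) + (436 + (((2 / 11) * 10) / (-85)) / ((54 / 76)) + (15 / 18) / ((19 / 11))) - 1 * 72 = 359.11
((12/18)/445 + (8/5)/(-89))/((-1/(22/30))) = 242/20025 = 0.01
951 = 951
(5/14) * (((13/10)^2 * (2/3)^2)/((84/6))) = 169/8820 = 0.02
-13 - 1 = -14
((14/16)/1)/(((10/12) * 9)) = 7/60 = 0.12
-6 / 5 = -1.20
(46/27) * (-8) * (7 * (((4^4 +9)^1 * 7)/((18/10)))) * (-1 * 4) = 95569600/243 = 393290.53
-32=-32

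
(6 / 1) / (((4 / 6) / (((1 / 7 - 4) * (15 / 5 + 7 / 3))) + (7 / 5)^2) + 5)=32400 / 37409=0.87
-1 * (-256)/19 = 256/19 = 13.47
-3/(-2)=3/2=1.50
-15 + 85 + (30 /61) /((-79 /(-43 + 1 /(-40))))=1354483 /19276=70.27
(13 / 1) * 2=26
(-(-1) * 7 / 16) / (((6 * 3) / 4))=0.10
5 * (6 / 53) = 30 / 53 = 0.57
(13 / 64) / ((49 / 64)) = 13 / 49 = 0.27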